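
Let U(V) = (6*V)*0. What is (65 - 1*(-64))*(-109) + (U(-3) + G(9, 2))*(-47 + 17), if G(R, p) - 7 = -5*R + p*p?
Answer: -13041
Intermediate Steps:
U(V) = 0
G(R, p) = 7 + p² - 5*R (G(R, p) = 7 + (-5*R + p*p) = 7 + (-5*R + p²) = 7 + (p² - 5*R) = 7 + p² - 5*R)
(65 - 1*(-64))*(-109) + (U(-3) + G(9, 2))*(-47 + 17) = (65 - 1*(-64))*(-109) + (0 + (7 + 2² - 5*9))*(-47 + 17) = (65 + 64)*(-109) + (0 + (7 + 4 - 45))*(-30) = 129*(-109) + (0 - 34)*(-30) = -14061 - 34*(-30) = -14061 + 1020 = -13041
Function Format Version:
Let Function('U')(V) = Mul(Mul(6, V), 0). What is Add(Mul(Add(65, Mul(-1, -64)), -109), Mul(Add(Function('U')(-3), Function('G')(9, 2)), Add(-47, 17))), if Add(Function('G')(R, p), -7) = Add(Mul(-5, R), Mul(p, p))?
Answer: -13041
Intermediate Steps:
Function('U')(V) = 0
Function('G')(R, p) = Add(7, Pow(p, 2), Mul(-5, R)) (Function('G')(R, p) = Add(7, Add(Mul(-5, R), Mul(p, p))) = Add(7, Add(Mul(-5, R), Pow(p, 2))) = Add(7, Add(Pow(p, 2), Mul(-5, R))) = Add(7, Pow(p, 2), Mul(-5, R)))
Add(Mul(Add(65, Mul(-1, -64)), -109), Mul(Add(Function('U')(-3), Function('G')(9, 2)), Add(-47, 17))) = Add(Mul(Add(65, Mul(-1, -64)), -109), Mul(Add(0, Add(7, Pow(2, 2), Mul(-5, 9))), Add(-47, 17))) = Add(Mul(Add(65, 64), -109), Mul(Add(0, Add(7, 4, -45)), -30)) = Add(Mul(129, -109), Mul(Add(0, -34), -30)) = Add(-14061, Mul(-34, -30)) = Add(-14061, 1020) = -13041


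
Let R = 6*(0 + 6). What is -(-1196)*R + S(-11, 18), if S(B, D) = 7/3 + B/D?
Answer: 775039/18 ≈ 43058.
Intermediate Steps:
S(B, D) = 7/3 + B/D (S(B, D) = 7*(⅓) + B/D = 7/3 + B/D)
R = 36 (R = 6*6 = 36)
-(-1196)*R + S(-11, 18) = -(-1196)*36 + (7/3 - 11/18) = -299*(-144) + (7/3 - 11*1/18) = 43056 + (7/3 - 11/18) = 43056 + 31/18 = 775039/18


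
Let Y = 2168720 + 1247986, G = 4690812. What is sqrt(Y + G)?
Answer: sqrt(8107518) ≈ 2847.4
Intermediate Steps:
Y = 3416706
sqrt(Y + G) = sqrt(3416706 + 4690812) = sqrt(8107518)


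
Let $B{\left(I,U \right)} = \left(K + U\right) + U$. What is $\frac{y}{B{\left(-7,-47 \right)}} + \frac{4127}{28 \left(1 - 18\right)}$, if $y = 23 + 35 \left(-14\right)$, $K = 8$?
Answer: $- \frac{66315}{20468} \approx -3.2399$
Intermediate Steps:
$B{\left(I,U \right)} = 8 + 2 U$ ($B{\left(I,U \right)} = \left(8 + U\right) + U = 8 + 2 U$)
$y = -467$ ($y = 23 - 490 = -467$)
$\frac{y}{B{\left(-7,-47 \right)}} + \frac{4127}{28 \left(1 - 18\right)} = - \frac{467}{8 + 2 \left(-47\right)} + \frac{4127}{28 \left(1 - 18\right)} = - \frac{467}{8 - 94} + \frac{4127}{28 \left(-17\right)} = - \frac{467}{-86} + \frac{4127}{-476} = \left(-467\right) \left(- \frac{1}{86}\right) + 4127 \left(- \frac{1}{476}\right) = \frac{467}{86} - \frac{4127}{476} = - \frac{66315}{20468}$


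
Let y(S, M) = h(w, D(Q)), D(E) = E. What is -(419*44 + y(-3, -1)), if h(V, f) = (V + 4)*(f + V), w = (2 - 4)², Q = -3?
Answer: -18444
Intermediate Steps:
w = 4 (w = (-2)² = 4)
h(V, f) = (4 + V)*(V + f)
y(S, M) = 8 (y(S, M) = 4² + 4*4 + 4*(-3) + 4*(-3) = 16 + 16 - 12 - 12 = 8)
-(419*44 + y(-3, -1)) = -(419*44 + 8) = -(18436 + 8) = -1*18444 = -18444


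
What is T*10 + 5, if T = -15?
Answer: -145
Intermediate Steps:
T*10 + 5 = -15*10 + 5 = -150 + 5 = -145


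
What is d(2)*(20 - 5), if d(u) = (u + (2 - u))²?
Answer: 60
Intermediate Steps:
d(u) = 4 (d(u) = 2² = 4)
d(2)*(20 - 5) = 4*(20 - 5) = 4*15 = 60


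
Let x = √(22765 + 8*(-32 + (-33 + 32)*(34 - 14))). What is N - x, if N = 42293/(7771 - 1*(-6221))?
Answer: 42293/13992 - √22349 ≈ -146.47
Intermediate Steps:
x = √22349 (x = √(22765 + 8*(-32 - 1*20)) = √(22765 + 8*(-32 - 20)) = √(22765 + 8*(-52)) = √(22765 - 416) = √22349 ≈ 149.50)
N = 42293/13992 (N = 42293/(7771 + 6221) = 42293/13992 ≈ 3.0227)
N - x = 42293/13992 - √22349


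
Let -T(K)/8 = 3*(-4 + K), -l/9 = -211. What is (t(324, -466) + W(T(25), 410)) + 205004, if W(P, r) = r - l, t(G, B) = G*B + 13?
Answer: 52544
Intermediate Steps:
l = 1899 (l = -9*(-211) = 1899)
T(K) = 96 - 24*K (T(K) = -24*(-4 + K) = -8*(-12 + 3*K) = 96 - 24*K)
t(G, B) = 13 + B*G (t(G, B) = B*G + 13 = 13 + B*G)
W(P, r) = -1899 + r (W(P, r) = r - 1*1899 = r - 1899 = -1899 + r)
(t(324, -466) + W(T(25), 410)) + 205004 = ((13 - 466*324) + (-1899 + 410)) + 205004 = ((13 - 150984) - 1489) + 205004 = (-150971 - 1489) + 205004 = -152460 + 205004 = 52544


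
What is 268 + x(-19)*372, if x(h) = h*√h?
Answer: 268 - 7068*I*√19 ≈ 268.0 - 30809.0*I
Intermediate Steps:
x(h) = h^(3/2)
268 + x(-19)*372 = 268 + (-19)^(3/2)*372 = 268 - 19*I*√19*372 = 268 - 7068*I*√19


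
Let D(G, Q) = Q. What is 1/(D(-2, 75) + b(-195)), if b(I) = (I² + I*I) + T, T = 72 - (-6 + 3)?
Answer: 1/76200 ≈ 1.3123e-5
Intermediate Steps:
T = 75 (T = 72 - (-3) = 72 - 1*(-3) = 72 + 3 = 75)
b(I) = 75 + 2*I² (b(I) = (I² + I*I) + 75 = (I² + I²) + 75 = 2*I² + 75 = 75 + 2*I²)
1/(D(-2, 75) + b(-195)) = 1/(75 + (75 + 2*(-195)²)) = 1/(75 + (75 + 2*38025)) = 1/(75 + (75 + 76050)) = 1/(75 + 76125) = 1/76200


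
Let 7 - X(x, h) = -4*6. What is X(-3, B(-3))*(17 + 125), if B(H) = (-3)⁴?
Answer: 4402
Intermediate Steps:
B(H) = 81
X(x, h) = 31 (X(x, h) = 7 - (-4)*6 = 7 - 1*(-24) = 7 + 24 = 31)
X(-3, B(-3))*(17 + 125) = 31*(17 + 125) = 31*142 = 4402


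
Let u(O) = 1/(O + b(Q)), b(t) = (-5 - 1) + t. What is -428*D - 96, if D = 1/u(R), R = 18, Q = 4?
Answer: -6944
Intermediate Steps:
b(t) = -6 + t
u(O) = 1/(-2 + O) (u(O) = 1/(O + (-6 + 4)) = 1/(O - 2) = 1/(-2 + O))
D = 16 (D = 1/(1/(-2 + 18)) = 1/(1/16) = 16)
-428*D - 96 = -428*16 - 96 = -6848 - 96 = -6944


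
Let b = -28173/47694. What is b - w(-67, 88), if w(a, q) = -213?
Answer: 3376883/15898 ≈ 212.41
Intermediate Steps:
b = -9391/15898 (b = -28173*1/47694 = -9391/15898 ≈ -0.59070)
b - w(-67, 88) = -9391/15898 - 1*(-213) = -9391/15898 + 213 = 3376883/15898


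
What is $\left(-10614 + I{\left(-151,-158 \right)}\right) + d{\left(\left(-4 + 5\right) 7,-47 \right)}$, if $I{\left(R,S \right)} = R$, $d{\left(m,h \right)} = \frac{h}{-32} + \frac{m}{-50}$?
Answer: $- \frac{8610937}{800} \approx -10764.0$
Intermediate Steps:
$d{\left(m,h \right)} = - \frac{h}{32} - \frac{m}{50}$ ($d{\left(m,h \right)} = h \left(- \frac{1}{32}\right) + m \left(- \frac{1}{50}\right) = - \frac{h}{32} - \frac{m}{50}$)
$\left(-10614 + I{\left(-151,-158 \right)}\right) + d{\left(\left(-4 + 5\right) 7,-47 \right)} = \left(-10614 - 151\right) - \left(- \frac{47}{32} + \frac{\left(-4 + 5\right) 7}{50}\right) = -10765 + \left(\frac{47}{32} - \frac{1 \cdot 7}{50}\right) = -10765 + \left(\frac{47}{32} - \frac{7}{50}\right) = -10765 + \frac{1063}{800} = - \frac{8610937}{800}$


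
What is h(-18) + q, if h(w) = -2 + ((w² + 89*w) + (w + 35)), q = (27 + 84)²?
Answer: 11058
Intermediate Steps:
q = 12321 (q = 111² = 12321)
h(w) = 33 + w² + 90*w (h(w) = -2 + ((w² + 89*w) + (35 + w)) = -2 + (35 + w² + 90*w) = 33 + w² + 90*w)
h(-18) + q = (33 + (-18)² + 90*(-18)) + 12321 = (33 + 324 - 1620) + 12321 = -1263 + 12321 = 11058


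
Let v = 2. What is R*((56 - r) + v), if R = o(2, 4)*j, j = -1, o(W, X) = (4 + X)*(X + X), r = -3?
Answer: -3904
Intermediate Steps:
o(W, X) = 2*X*(4 + X) (o(W, X) = (4 + X)*(2*X) = 2*X*(4 + X))
R = -64 (R = (2*4*(4 + 4))*(-1) = (2*4*8)*(-1) = 64*(-1) = -64)
R*((56 - r) + v) = -64*((56 - 1*(-3)) + 2) = -64*((56 + 3) + 2) = -64*(59 + 2) = -64*61 = -3904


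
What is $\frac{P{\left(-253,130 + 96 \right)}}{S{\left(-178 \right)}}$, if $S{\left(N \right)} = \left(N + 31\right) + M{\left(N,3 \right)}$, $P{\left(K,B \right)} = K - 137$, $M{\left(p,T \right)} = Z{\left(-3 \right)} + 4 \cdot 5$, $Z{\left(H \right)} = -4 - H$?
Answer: $\frac{195}{64} \approx 3.0469$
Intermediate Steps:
$M{\left(p,T \right)} = 19$ ($M{\left(p,T \right)} = \left(-4 - -3\right) + 4 \cdot 5 = \left(-4 + 3\right) + 20 = -1 + 20 = 19$)
$P{\left(K,B \right)} = -137 + K$ ($P{\left(K,B \right)} = K - 137 = -137 + K$)
$S{\left(N \right)} = 50 + N$ ($S{\left(N \right)} = \left(N + 31\right) + 19 = \left(31 + N\right) + 19 = 50 + N$)
$\frac{P{\left(-253,130 + 96 \right)}}{S{\left(-178 \right)}} = \frac{-137 - 253}{50 - 178} = - \frac{390}{-128} = \left(-390\right) \left(- \frac{1}{128}\right) = \frac{195}{64}$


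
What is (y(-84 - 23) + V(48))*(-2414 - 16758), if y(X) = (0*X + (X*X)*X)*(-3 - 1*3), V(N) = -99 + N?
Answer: -140918168604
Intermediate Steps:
y(X) = -6*X³ (y(X) = (0 + X²*X)*(-3 - 3) = (0 + X³)*(-6) = X³*(-6) = -6*X³)
(y(-84 - 23) + V(48))*(-2414 - 16758) = (-6*(-84 - 23)³ + (-99 + 48))*(-2414 - 16758) = (-6*(-107)³ - 51)*(-19172) = (-6*(-1225043) - 51)*(-19172) = (7350258 - 51)*(-19172) = 7350207*(-19172) = -140918168604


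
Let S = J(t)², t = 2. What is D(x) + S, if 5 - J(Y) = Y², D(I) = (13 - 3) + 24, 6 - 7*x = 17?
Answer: 35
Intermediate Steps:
x = -11/7 (x = 6/7 - ⅐*17 = 6/7 - 17/7 = -11/7 ≈ -1.5714)
D(I) = 34 (D(I) = 10 + 24 = 34)
J(Y) = 5 - Y²
S = 1 (S = (5 - 1*2²)² = (5 - 1*4)² = (5 - 4)² = 1² = 1)
D(x) + S = 34 + 1 = 35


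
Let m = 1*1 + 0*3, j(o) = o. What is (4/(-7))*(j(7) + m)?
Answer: -32/7 ≈ -4.5714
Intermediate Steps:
m = 1 (m = 1 + 0 = 1)
(4/(-7))*(j(7) + m) = (4/(-7))*(7 + 1) = (4*(-⅐))*8 = -4/7*8 = -32/7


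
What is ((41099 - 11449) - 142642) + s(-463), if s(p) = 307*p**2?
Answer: 65698291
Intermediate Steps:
((41099 - 11449) - 142642) + s(-463) = ((41099 - 11449) - 142642) + 307*(-463)**2 = (29650 - 142642) + 307*214369 = -112992 + 65811283 = 65698291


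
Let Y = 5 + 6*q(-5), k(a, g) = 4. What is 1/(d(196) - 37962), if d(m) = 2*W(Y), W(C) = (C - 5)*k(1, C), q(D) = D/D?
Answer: -1/37914 ≈ -2.6375e-5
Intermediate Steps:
q(D) = 1
Y = 11 (Y = 5 + 6*1 = 5 + 6 = 11)
W(C) = -20 + 4*C (W(C) = (C - 5)*4 = (-5 + C)*4 = -20 + 4*C)
d(m) = 48 (d(m) = 2*(-20 + 4*11) = 2*(-20 + 44) = 2*24 = 48)
1/(d(196) - 37962) = 1/(48 - 37962) = 1/(-37914) = -1/37914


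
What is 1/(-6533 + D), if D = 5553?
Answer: -1/980 ≈ -0.0010204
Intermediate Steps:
1/(-6533 + D) = 1/(-6533 + 5553) = 1/(-980) = -1/980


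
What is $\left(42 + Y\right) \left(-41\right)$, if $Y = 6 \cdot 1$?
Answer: $-1968$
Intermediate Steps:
$Y = 6$
$\left(42 + Y\right) \left(-41\right) = \left(42 + 6\right) \left(-41\right) = 48 \left(-41\right) = -1968$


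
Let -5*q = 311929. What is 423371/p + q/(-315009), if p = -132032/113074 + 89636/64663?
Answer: 812608708162331697647/419464894468860 ≈ 1.9373e+6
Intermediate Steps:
q = -311929/5 (q = -1/5*311929 = -311929/5 ≈ -62386.)
p = 798957924/3655852031 (p = -132032*1/113074 + 89636*(1/64663) = -66016/56537 + 89636/64663 = 798957924/3655852031 ≈ 0.21854)
423371/p + q/(-315009) = 423371/(798957924/3655852031) - 311929/5/(-315009) = 423371*(3655852031/798957924) - 311929/5*(-1/315009) = 1547781730216501/798957924 + 311929/1575045 = 812608708162331697647/419464894468860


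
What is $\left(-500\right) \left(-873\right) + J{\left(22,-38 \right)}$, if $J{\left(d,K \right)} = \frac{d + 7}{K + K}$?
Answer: $\frac{33173971}{76} \approx 4.365 \cdot 10^{5}$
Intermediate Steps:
$J{\left(d,K \right)} = \frac{7 + d}{2 K}$
$\left(-500\right) \left(-873\right) + J{\left(22,-38 \right)} = \left(-500\right) \left(-873\right) + \frac{7 + 22}{2 \left(-38\right)} = 436500 + \frac{1}{2} \left(- \frac{1}{38}\right) 29 = 436500 - \frac{29}{76} = \frac{33173971}{76}$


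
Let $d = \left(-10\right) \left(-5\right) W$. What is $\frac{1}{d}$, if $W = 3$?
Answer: $\frac{1}{150} \approx 0.0066667$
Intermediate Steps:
$d = 150$ ($d = \left(-10\right) \left(-5\right) 3 = 50 \cdot 3 = 150$)
$\frac{1}{d} = \frac{1}{150}$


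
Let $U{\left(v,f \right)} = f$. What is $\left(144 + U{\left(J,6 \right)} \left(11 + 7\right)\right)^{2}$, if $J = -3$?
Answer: $63504$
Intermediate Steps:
$\left(144 + U{\left(J,6 \right)} \left(11 + 7\right)\right)^{2} = \left(144 + 6 \left(11 + 7\right)\right)^{2} = \left(144 + 6 \cdot 18\right)^{2} = \left(144 + 108\right)^{2} = 252^{2} = 63504$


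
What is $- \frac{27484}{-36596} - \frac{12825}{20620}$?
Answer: $\frac{4868819}{37730476} \approx 0.12904$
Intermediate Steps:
$- \frac{27484}{-36596} - \frac{12825}{20620} = \left(-27484\right) \left(- \frac{1}{36596}\right) - \frac{2565}{4124} = \frac{6871}{9149} - \frac{2565}{4124} = \frac{4868819}{37730476}$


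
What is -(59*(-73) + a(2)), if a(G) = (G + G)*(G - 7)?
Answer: 4327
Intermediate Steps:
a(G) = 2*G*(-7 + G) (a(G) = (2*G)*(-7 + G) = 2*G*(-7 + G))
-(59*(-73) + a(2)) = -(59*(-73) + 2*2*(-7 + 2)) = -(-4307 + 2*2*(-5)) = -(-4307 - 20) = -1*(-4327) = 4327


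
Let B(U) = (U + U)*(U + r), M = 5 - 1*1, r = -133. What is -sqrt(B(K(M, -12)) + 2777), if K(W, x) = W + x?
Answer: -sqrt(5033) ≈ -70.944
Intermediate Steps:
M = 4 (M = 5 - 1 = 4)
B(U) = 2*U*(-133 + U) (B(U) = (U + U)*(U - 133) = (2*U)*(-133 + U) = 2*U*(-133 + U))
-sqrt(B(K(M, -12)) + 2777) = -sqrt(2*(4 - 12)*(-133 + (4 - 12)) + 2777) = -sqrt(2*(-8)*(-133 - 8) + 2777) = -sqrt(2*(-8)*(-141) + 2777) = -sqrt(2256 + 2777) = -sqrt(5033)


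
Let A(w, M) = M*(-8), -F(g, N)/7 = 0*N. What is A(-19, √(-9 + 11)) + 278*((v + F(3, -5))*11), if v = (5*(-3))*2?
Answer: -91740 - 8*√2 ≈ -91751.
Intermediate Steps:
v = -30 (v = -15*2 = -30)
F(g, N) = 0 (F(g, N) = -0*N = -7*0 = 0)
A(w, M) = -8*M
A(-19, √(-9 + 11)) + 278*((v + F(3, -5))*11) = -8*√(-9 + 11) + 278*((-30 + 0)*11) = -8*√2 + 278*(-30*11) = -8*√2 + 278*(-330) = -8*√2 - 91740 = -91740 - 8*√2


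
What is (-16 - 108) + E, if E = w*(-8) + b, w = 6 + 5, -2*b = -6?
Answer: -209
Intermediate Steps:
b = 3 (b = -1/2*(-6) = 3)
w = 11
E = -85 (E = 11*(-8) + 3 = -88 + 3 = -85)
(-16 - 108) + E = (-16 - 108) - 85 = -124 - 85 = -209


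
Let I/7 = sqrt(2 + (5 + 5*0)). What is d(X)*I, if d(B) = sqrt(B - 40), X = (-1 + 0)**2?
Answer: 7*I*sqrt(273) ≈ 115.66*I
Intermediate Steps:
X = 1 (X = (-1)**2 = 1)
d(B) = sqrt(-40 + B)
I = 7*sqrt(7) (I = 7*sqrt(2 + (5 + 5*0)) = 7*sqrt(2 + (5 + 0)) = 7*sqrt(2 + 5) = 7*sqrt(7) ≈ 18.520)
d(X)*I = sqrt(-40 + 1)*(7*sqrt(7)) = sqrt(-39)*(7*sqrt(7)) = (I*sqrt(39))*(7*sqrt(7)) = 7*I*sqrt(273)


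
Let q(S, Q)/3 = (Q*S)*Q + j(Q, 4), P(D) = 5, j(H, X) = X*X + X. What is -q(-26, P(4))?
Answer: 1890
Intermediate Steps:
j(H, X) = X + X² (j(H, X) = X² + X = X + X²)
q(S, Q) = 60 + 3*S*Q² (q(S, Q) = 3*((Q*S)*Q + 4*(1 + 4)) = 3*(S*Q² + 4*5) = 3*(S*Q² + 20) = 3*(20 + S*Q²) = 60 + 3*S*Q²)
-q(-26, P(4)) = -(60 + 3*(-26)*5²) = -(60 + 3*(-26)*25) = -(60 - 1950) = -1*(-1890) = 1890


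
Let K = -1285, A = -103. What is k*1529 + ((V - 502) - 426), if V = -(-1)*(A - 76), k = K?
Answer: -1965872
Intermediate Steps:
k = -1285
V = -179 (V = -(-1)*(-103 - 76) = -(-1)*(-179) = -1*179 = -179)
k*1529 + ((V - 502) - 426) = -1285*1529 + ((-179 - 502) - 426) = -1964765 + (-681 - 426) = -1964765 - 1107 = -1965872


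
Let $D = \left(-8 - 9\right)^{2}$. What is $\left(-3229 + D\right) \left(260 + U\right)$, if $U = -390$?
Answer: $382200$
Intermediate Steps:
$D = 289$ ($D = \left(-17\right)^{2} = 289$)
$\left(-3229 + D\right) \left(260 + U\right) = \left(-3229 + 289\right) \left(260 - 390\right) = \left(-2940\right) \left(-130\right) = 382200$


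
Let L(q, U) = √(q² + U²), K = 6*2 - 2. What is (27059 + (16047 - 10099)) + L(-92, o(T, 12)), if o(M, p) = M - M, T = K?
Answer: 33099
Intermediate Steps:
K = 10 (K = 12 - 2 = 10)
T = 10
o(M, p) = 0
L(q, U) = √(U² + q²)
(27059 + (16047 - 10099)) + L(-92, o(T, 12)) = (27059 + (16047 - 10099)) + √(0² + (-92)²) = (27059 + 5948) + √(0 + 8464) = 33007 + √8464 = 33007 + 92 = 33099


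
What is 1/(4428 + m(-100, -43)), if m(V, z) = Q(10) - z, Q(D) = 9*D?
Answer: 1/4561 ≈ 0.00021925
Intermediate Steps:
m(V, z) = 90 - z (m(V, z) = 9*10 - z = 90 - z)
1/(4428 + m(-100, -43)) = 1/(4428 + (90 - 1*(-43))) = 1/(4428 + (90 + 43)) = 1/(4428 + 133) = 1/4561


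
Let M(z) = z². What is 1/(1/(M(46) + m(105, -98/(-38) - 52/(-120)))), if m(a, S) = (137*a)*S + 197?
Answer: 1734497/38 ≈ 45645.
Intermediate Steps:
m(a, S) = 197 + 137*S*a (m(a, S) = 137*S*a + 197 = 197 + 137*S*a)
1/(1/(M(46) + m(105, -98/(-38) - 52/(-120)))) = 1/(1/(46² + (197 + 137*(-98/(-38) - 52/(-120))*105))) = 1/(1/(2116 + (197 + 137*(-98*(-1/38) - 52*(-1/120))*105))) = 1/(1/(2116 + (197 + 137*(49/19 + 13/30)*105))) = 1/(1/(2116 + (197 + 137*(1717/570)*105))) = 1/(1/(2116 + (197 + 1646603/38))) = 1/(1/(2116 + 1654089/38)) = 1/(1/(1734497/38)) = 1/(38/1734497) = 1734497/38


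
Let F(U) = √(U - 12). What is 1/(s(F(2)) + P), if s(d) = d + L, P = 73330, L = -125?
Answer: 14641/1071794407 - I*√10/5358972035 ≈ 1.366e-5 - 5.9009e-10*I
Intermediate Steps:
F(U) = √(-12 + U)
s(d) = -125 + d (s(d) = d - 125 = -125 + d)
1/(s(F(2)) + P) = 1/((-125 + √(-12 + 2)) + 73330) = 1/((-125 + √(-10)) + 73330) = 1/((-125 + I*√10) + 73330) = 1/(73205 + I*√10)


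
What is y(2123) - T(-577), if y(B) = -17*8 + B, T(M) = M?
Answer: 2564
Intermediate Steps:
y(B) = -136 + B
y(2123) - T(-577) = (-136 + 2123) - 1*(-577) = 1987 + 577 = 2564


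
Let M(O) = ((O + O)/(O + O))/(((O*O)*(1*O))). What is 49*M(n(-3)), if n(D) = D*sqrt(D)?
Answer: -49*I*sqrt(3)/243 ≈ -0.34926*I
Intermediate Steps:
n(D) = D**(3/2)
M(O) = O**(-3) (M(O) = ((2*O)/((2*O)))/((O**2*O)) = ((2*O)*(1/(2*O)))/(O**3) = 1/O**3 = O**(-3))
49*M(n(-3)) = 49/((-3)**(3/2))**3 = 49/(-3*I*sqrt(3))**3 = 49*(-I*sqrt(3)/243) = -49*I*sqrt(3)/243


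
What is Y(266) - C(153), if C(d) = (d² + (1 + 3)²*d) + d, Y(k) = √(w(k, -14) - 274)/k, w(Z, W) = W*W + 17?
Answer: -26010 + I*√61/266 ≈ -26010.0 + 0.029362*I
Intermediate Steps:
w(Z, W) = 17 + W² (w(Z, W) = W² + 17 = 17 + W²)
Y(k) = I*√61/k (Y(k) = √((17 + (-14)²) - 274)/k = √((17 + 196) - 274)/k = √(213 - 274)/k = √(-61)/k = (I*√61)/k = I*√61/k)
C(d) = d² + 17*d (C(d) = (d² + 4²*d) + d = (d² + 16*d) + d = d² + 17*d)
Y(266) - C(153) = I*√61/266 - 153*(17 + 153) = I*√61*(1/266) - 153*170 = I*√61/266 - 1*26010 = I*√61/266 - 26010 = -26010 + I*√61/266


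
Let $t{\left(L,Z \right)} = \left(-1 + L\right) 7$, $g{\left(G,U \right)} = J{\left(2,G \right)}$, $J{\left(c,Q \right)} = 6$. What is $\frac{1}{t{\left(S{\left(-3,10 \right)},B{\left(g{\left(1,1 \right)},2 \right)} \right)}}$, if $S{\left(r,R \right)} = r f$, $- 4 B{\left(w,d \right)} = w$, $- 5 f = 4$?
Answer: $\frac{5}{49} \approx 0.10204$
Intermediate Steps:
$f = - \frac{4}{5}$ ($f = \left(- \frac{1}{5}\right) 4 = - \frac{4}{5} \approx -0.8$)
$g{\left(G,U \right)} = 6$
$B{\left(w,d \right)} = - \frac{w}{4}$
$S{\left(r,R \right)} = - \frac{4 r}{5}$ ($S{\left(r,R \right)} = r \left(- \frac{4}{5}\right) = - \frac{4 r}{5}$)
$t{\left(L,Z \right)} = -7 + 7 L$
$\frac{1}{t{\left(S{\left(-3,10 \right)},B{\left(g{\left(1,1 \right)},2 \right)} \right)}} = \frac{1}{-7 + 7 \left(\left(- \frac{4}{5}\right) \left(-3\right)\right)} = \frac{1}{-7 + 7 \cdot \frac{12}{5}} = \frac{1}{-7 + \frac{84}{5}} = \frac{1}{\frac{49}{5}} = \frac{5}{49}$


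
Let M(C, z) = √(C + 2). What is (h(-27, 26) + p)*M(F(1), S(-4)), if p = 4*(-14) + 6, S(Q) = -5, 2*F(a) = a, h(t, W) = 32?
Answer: -9*√10 ≈ -28.461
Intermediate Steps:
F(a) = a/2
M(C, z) = √(2 + C)
p = -50 (p = -56 + 6 = -50)
(h(-27, 26) + p)*M(F(1), S(-4)) = (32 - 50)*√(2 + (½)*1) = -18*√(2 + ½) = -9*√10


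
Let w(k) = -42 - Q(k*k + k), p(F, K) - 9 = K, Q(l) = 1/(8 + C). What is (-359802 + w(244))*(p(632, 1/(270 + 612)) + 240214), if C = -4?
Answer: -304970430103999/3528 ≈ -8.6443e+10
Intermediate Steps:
Q(l) = ¼ (Q(l) = 1/(8 - 4) = 1/4 = ¼)
p(F, K) = 9 + K
w(k) = -169/4 (w(k) = -42 - 1*¼ = -42 - ¼ = -169/4)
(-359802 + w(244))*(p(632, 1/(270 + 612)) + 240214) = (-359802 - 169/4)*((9 + 1/(270 + 612)) + 240214) = -1439377*((9 + 1/882) + 240214)/4 = -1439377*(7939/882 + 240214)/4 = -1439377/4*211876687/882 = -304970430103999/3528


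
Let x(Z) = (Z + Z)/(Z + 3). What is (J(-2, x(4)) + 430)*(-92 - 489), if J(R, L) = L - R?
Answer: -251656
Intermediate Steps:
x(Z) = 2*Z/(3 + Z) (x(Z) = (2*Z)/(3 + Z) = 2*Z/(3 + Z))
(J(-2, x(4)) + 430)*(-92 - 489) = ((2*4/(3 + 4) - 1*(-2)) + 430)*(-92 - 489) = ((2*4/7 + 2) + 430)*(-581) = ((2*4*(⅐) + 2) + 430)*(-581) = ((8/7 + 2) + 430)*(-581) = (22/7 + 430)*(-581) = (3032/7)*(-581) = -251656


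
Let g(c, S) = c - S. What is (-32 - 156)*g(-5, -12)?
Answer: -1316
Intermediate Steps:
(-32 - 156)*g(-5, -12) = (-32 - 156)*(-5 - 1*(-12)) = -188*(-5 + 12) = -188*7 = -1316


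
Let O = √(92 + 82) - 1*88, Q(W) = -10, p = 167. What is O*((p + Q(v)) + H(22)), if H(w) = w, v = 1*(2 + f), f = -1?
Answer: -15752 + 179*√174 ≈ -13391.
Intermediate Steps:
v = 1 (v = 1*(2 - 1) = 1*1 = 1)
O = -88 + √174 (O = √174 - 88 = -88 + √174 ≈ -74.809)
O*((p + Q(v)) + H(22)) = (-88 + √174)*((167 - 10) + 22) = (-88 + √174)*(157 + 22) = (-88 + √174)*179 = -15752 + 179*√174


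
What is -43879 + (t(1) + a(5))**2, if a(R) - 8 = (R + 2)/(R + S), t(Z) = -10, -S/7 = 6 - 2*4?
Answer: -15839358/361 ≈ -43876.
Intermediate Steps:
S = 14 (S = -7*(6 - 2*4) = -7*(6 - 8) = -7*(-2) = 14)
a(R) = 8 + (2 + R)/(14 + R) (a(R) = 8 + (R + 2)/(R + 14) = 8 + (2 + R)/(14 + R))
-43879 + (t(1) + a(5))**2 = -43879 + (-10 + 3*(38 + 3*5)/(14 + 5))**2 = -43879 + (-10 + 3*(38 + 15)/19)**2 = -43879 + (-10 + 3*(1/19)*53)**2 = -43879 + (-10 + 159/19)**2 = -43879 + (-31/19)**2 = -43879 + 961/361 = -15839358/361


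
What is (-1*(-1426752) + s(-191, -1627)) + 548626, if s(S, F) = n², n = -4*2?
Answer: 1975442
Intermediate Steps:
n = -8
s(S, F) = 64 (s(S, F) = (-8)² = 64)
(-1*(-1426752) + s(-191, -1627)) + 548626 = (-1*(-1426752) + 64) + 548626 = (1426752 + 64) + 548626 = 1426816 + 548626 = 1975442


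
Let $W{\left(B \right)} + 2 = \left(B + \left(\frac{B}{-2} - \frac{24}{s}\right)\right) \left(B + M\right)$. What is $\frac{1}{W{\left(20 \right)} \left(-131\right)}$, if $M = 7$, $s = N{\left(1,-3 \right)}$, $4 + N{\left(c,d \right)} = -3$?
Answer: $- \frac{7}{330644} \approx -2.1171 \cdot 10^{-5}$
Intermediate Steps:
$N{\left(c,d \right)} = -7$ ($N{\left(c,d \right)} = -4 - 3 = -7$)
$s = -7$
$W{\left(B \right)} = -2 + \left(7 + B\right) \left(\frac{24}{7} + \frac{B}{2}\right)$ ($W{\left(B \right)} = -2 + \left(B + \left(\frac{B}{-2} - \frac{24}{-7}\right)\right) \left(B + 7\right) = -2 + \left(B + \left(B \left(- \frac{1}{2}\right) - - \frac{24}{7}\right)\right) \left(7 + B\right) = -2 + \left(B - \left(- \frac{24}{7} + \frac{B}{2}\right)\right) \left(7 + B\right) = -2 + \left(\frac{24}{7} + \frac{B}{2}\right) \left(7 + B\right) = -2 + \left(7 + B\right) \left(\frac{24}{7} + \frac{B}{2}\right)$)
$\frac{1}{W{\left(20 \right)} \left(-131\right)} = \frac{1}{\left(22 + \frac{20^{2}}{2} + \frac{97}{14} \cdot 20\right) \left(-131\right)} = \frac{1}{\left(22 + \frac{1}{2} \cdot 400 + \frac{970}{7}\right) \left(-131\right)} = \frac{1}{\left(22 + 200 + \frac{970}{7}\right) \left(-131\right)} = \frac{1}{\frac{2524}{7} \left(-131\right)} = \frac{1}{- \frac{330644}{7}} = - \frac{7}{330644}$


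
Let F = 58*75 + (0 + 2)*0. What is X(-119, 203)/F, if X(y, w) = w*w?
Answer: 1421/150 ≈ 9.4733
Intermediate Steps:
F = 4350 (F = 4350 + 2*0 = 4350 + 0 = 4350)
X(y, w) = w**2
X(-119, 203)/F = 203**2/4350 = 41209*(1/4350) = 1421/150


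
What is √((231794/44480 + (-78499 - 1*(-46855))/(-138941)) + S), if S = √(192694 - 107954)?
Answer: √(3245826351652459630 + 1193549456686083200*√21185)/772511960 ≈ 17.220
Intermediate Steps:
S = 2*√21185 (S = √84740 = 2*√21185 ≈ 291.10)
√((231794/44480 + (-78499 - 1*(-46855))/(-138941)) + S) = √((231794/44480 + (-78499 - 1*(-46855))/(-138941)) + 2*√21185) = √((231794*(1/44480) + (-78499 + 46855)*(-1/138941)) + 2*√21185) = √((115897/22240 - 31644*(-1/138941)) + 2*√21185) = √((115897/22240 + 31644/138941) + 2*√21185) = √(16806607637/3090047840 + 2*√21185)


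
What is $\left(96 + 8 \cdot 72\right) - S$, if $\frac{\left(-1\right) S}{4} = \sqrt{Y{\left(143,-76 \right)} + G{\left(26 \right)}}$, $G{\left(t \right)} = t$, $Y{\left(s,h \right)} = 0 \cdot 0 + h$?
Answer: $672 + 20 i \sqrt{2} \approx 672.0 + 28.284 i$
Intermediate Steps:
$Y{\left(s,h \right)} = h$ ($Y{\left(s,h \right)} = 0 + h = h$)
$S = - 20 i \sqrt{2}$ ($S = - 4 \sqrt{-76 + 26} = - 4 \sqrt{-50} = - 4 \cdot 5 i \sqrt{2} = - 20 i \sqrt{2} \approx - 28.284 i$)
$\left(96 + 8 \cdot 72\right) - S = \left(96 + 8 \cdot 72\right) - - 20 i \sqrt{2} = \left(96 + 576\right) + 20 i \sqrt{2} = 672 + 20 i \sqrt{2}$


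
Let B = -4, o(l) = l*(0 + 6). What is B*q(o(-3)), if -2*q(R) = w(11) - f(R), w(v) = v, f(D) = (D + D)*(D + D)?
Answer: -2570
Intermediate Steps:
f(D) = 4*D² (f(D) = (2*D)*(2*D) = 4*D²)
o(l) = 6*l (o(l) = l*6 = 6*l)
q(R) = -11/2 + 2*R² (q(R) = -(11 - 4*R²)/2 = -11/2 + 2*R²)
B*q(o(-3)) = -4*(-11/2 + 2*(6*(-3))²) = -4*(-11/2 + 2*(-18)²) = -4*(-11/2 + 2*324) = -4*(-11/2 + 648) = -4*1285/2 = -2570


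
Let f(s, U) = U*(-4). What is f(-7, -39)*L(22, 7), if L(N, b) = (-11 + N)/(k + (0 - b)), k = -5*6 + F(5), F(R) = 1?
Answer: -143/3 ≈ -47.667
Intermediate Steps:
f(s, U) = -4*U
k = -29 (k = -5*6 + 1 = -30 + 1 = -29)
L(N, b) = (-11 + N)/(-29 - b) (L(N, b) = (-11 + N)/(-29 + (0 - b)) = (-11 + N)/(-29 - b))
f(-7, -39)*L(22, 7) = (-4*(-39))*((11 - 1*22)/(29 + 7)) = 156*((11 - 22)/36) = 156*((1/36)*(-11)) = 156*(-11/36) = -143/3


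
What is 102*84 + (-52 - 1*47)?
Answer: 8469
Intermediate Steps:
102*84 + (-52 - 1*47) = 8568 + (-52 - 47) = 8568 - 99 = 8469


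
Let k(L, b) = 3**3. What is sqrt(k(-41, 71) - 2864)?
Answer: I*sqrt(2837) ≈ 53.263*I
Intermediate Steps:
k(L, b) = 27
sqrt(k(-41, 71) - 2864) = sqrt(27 - 2864) = sqrt(-2837) = I*sqrt(2837)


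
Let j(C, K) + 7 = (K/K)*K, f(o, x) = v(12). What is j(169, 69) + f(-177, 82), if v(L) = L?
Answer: 74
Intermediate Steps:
f(o, x) = 12
j(C, K) = -7 + K (j(C, K) = -7 + (K/K)*K = -7 + 1*K = -7 + K)
j(169, 69) + f(-177, 82) = (-7 + 69) + 12 = 62 + 12 = 74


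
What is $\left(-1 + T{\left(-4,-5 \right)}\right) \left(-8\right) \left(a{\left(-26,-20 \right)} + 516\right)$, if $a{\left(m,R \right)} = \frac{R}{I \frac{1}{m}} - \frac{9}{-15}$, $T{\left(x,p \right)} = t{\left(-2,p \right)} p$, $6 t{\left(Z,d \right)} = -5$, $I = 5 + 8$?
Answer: $- \frac{211508}{15} \approx -14101.0$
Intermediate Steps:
$I = 13$
$t{\left(Z,d \right)} = - \frac{5}{6}$ ($t{\left(Z,d \right)} = \frac{1}{6} \left(-5\right) = - \frac{5}{6}$)
$T{\left(x,p \right)} = - \frac{5 p}{6}$
$a{\left(m,R \right)} = \frac{3}{5} + \frac{R m}{13}$ ($a{\left(m,R \right)} = \frac{R}{13 \frac{1}{m}} - \frac{9}{-15} = R \frac{m}{13} - - \frac{3}{5} = \frac{R m}{13} + \frac{3}{5} = \frac{3}{5} + \frac{R m}{13}$)
$\left(-1 + T{\left(-4,-5 \right)}\right) \left(-8\right) \left(a{\left(-26,-20 \right)} + 516\right) = \left(-1 - - \frac{25}{6}\right) \left(-8\right) \left(\left(\frac{3}{5} + \frac{1}{13} \left(-20\right) \left(-26\right)\right) + 516\right) = \left(-1 + \frac{25}{6}\right) \left(-8\right) \left(\left(\frac{3}{5} + 40\right) + 516\right) = \frac{19}{6} \left(-8\right) \left(\frac{203}{5} + 516\right) = \left(- \frac{76}{3}\right) \frac{2783}{5} = - \frac{211508}{15}$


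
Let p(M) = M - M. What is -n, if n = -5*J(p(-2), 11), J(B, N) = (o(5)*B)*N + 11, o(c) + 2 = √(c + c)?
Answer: 55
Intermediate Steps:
o(c) = -2 + √2*√c (o(c) = -2 + √(c + c) = -2 + √(2*c) = -2 + √2*√c)
p(M) = 0
J(B, N) = 11 + B*N*(-2 + √10) (J(B, N) = ((-2 + √2*√5)*B)*N + 11 = ((-2 + √10)*B)*N + 11 = (B*(-2 + √10))*N + 11 = B*N*(-2 + √10) + 11 = 11 + B*N*(-2 + √10))
n = -55 (n = -5*(11 - 1*0*11*(2 - √10)) = -5*(11 + 0) = -5*11 = -55)
-n = -1*(-55) = 55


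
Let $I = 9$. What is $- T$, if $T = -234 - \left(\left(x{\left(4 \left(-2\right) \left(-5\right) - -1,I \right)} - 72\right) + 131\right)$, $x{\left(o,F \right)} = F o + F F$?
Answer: $743$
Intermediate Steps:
$x{\left(o,F \right)} = F^{2} + F o$ ($x{\left(o,F \right)} = F o + F^{2} = F^{2} + F o$)
$T = -743$ ($T = -234 - \left(\left(9 \left(9 - \left(-1 - 4 \left(-2\right) \left(-5\right)\right)\right) - 72\right) + 131\right) = -234 - \left(\left(9 \left(9 + \left(\left(-8\right) \left(-5\right) + 1\right)\right) - 72\right) + 131\right) = -234 - \left(\left(9 \left(9 + \left(40 + 1\right)\right) - 72\right) + 131\right) = -234 - \left(\left(9 \left(9 + 41\right) - 72\right) + 131\right) = -234 - \left(\left(9 \cdot 50 - 72\right) + 131\right) = -234 - \left(\left(450 - 72\right) + 131\right) = -234 - \left(378 + 131\right) = -234 - 509 = -743$)
$- T = \left(-1\right) \left(-743\right) = 743$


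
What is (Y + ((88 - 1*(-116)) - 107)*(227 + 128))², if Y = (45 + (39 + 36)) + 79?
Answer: 1199513956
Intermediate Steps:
Y = 199 (Y = (45 + 75) + 79 = 120 + 79 = 199)
(Y + ((88 - 1*(-116)) - 107)*(227 + 128))² = (199 + ((88 - 1*(-116)) - 107)*(227 + 128))² = (199 + ((88 + 116) - 107)*355)² = (199 + (204 - 107)*355)² = (199 + 97*355)² = (199 + 34435)² = 34634² = 1199513956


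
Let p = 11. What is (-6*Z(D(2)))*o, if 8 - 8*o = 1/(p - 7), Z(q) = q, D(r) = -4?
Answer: 93/4 ≈ 23.250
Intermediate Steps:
o = 31/32 (o = 1 - 1/(8*(11 - 7)) = 1 - ⅛/4 = 1 - ⅛*¼ = 1 - 1/32 = 31/32 ≈ 0.96875)
(-6*Z(D(2)))*o = -6*(-4)*(31/32) = 24*(31/32) = 93/4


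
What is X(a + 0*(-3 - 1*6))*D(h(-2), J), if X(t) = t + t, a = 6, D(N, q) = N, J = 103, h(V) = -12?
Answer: -144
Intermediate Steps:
X(t) = 2*t
X(a + 0*(-3 - 1*6))*D(h(-2), J) = (2*(6 + 0*(-3 - 1*6)))*(-12) = (2*(6 + 0*(-3 - 6)))*(-12) = (2*(6 + 0*(-9)))*(-12) = (2*(6 + 0))*(-12) = (2*6)*(-12) = 12*(-12) = -144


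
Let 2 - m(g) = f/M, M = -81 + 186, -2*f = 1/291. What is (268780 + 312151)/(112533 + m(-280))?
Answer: 35500693410/6877013851 ≈ 5.1622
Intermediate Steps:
f = -1/582 (f = -1/2/291 = -1/2*1/291 = -1/582 ≈ -0.0017182)
M = 105
m(g) = 122221/61110 (m(g) = 2 - (-1)/(582*105) = 2 - 1*(-1/61110) = 2 + 1/61110 = 122221/61110)
(268780 + 312151)/(112533 + m(-280)) = (268780 + 312151)/(112533 + 122221/61110) = 580931/(6877013851/61110) = 580931*(61110/6877013851) = 35500693410/6877013851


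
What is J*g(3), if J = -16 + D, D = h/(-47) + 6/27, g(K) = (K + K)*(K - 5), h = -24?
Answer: 25832/141 ≈ 183.21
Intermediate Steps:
g(K) = 2*K*(-5 + K) (g(K) = (2*K)*(-5 + K) = 2*K*(-5 + K))
D = 310/423 (D = -24/(-47) + 6/27 = -24*(-1/47) + 6*(1/27) = 24/47 + 2/9 = 310/423 ≈ 0.73286)
J = -6458/423 (J = -16 + 310/423 = -6458/423 ≈ -15.267)
J*g(3) = -12916*3*(-5 + 3)/423 = -12916*3*(-2)/423 = -6458/423*(-12) = 25832/141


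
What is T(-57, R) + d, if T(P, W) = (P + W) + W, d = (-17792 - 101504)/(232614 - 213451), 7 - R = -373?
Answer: 13352293/19163 ≈ 696.77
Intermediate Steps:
R = 380 (R = 7 - 1*(-373) = 7 + 373 = 380)
d = -119296/19163 ≈ -6.2253
T(P, W) = P + 2*W
T(-57, R) + d = (-57 + 2*380) - 119296/19163 = (-57 + 760) - 119296/19163 = 703 - 119296/19163 = 13352293/19163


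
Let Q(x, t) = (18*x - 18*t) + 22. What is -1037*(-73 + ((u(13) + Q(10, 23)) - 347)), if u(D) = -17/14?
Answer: 9193005/14 ≈ 6.5664e+5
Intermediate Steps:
Q(x, t) = 22 - 18*t + 18*x (Q(x, t) = (-18*t + 18*x) + 22 = 22 - 18*t + 18*x)
u(D) = -17/14 (u(D) = -17*1/14 = -17/14)
-1037*(-73 + ((u(13) + Q(10, 23)) - 347)) = -1037*(-73 + ((-17/14 + (22 - 18*23 + 18*10)) - 347)) = -1037*(-73 + ((-17/14 + (22 - 414 + 180)) - 347)) = -1037*(-73 + ((-17/14 - 212) - 347)) = -1037*(-73 + (-2985/14 - 347)) = -1037*(-73 - 7843/14) = -1037*(-8865/14) = 9193005/14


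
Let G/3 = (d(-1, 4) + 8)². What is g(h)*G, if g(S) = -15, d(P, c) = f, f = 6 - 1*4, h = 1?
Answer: -4500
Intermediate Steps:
f = 2 (f = 6 - 4 = 2)
d(P, c) = 2
G = 300 (G = 3*(2 + 8)² = 3*10² = 3*100 = 300)
g(h)*G = -15*300 = -4500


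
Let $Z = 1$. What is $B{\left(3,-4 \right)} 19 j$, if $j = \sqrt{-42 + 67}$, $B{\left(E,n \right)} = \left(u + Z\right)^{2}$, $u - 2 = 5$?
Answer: $6080$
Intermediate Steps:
$u = 7$ ($u = 2 + 5 = 7$)
$B{\left(E,n \right)} = 64$ ($B{\left(E,n \right)} = \left(7 + 1\right)^{2} = 8^{2} = 64$)
$j = 5$ ($j = \sqrt{25} = 5$)
$B{\left(3,-4 \right)} 19 j = 64 \cdot 19 \cdot 5 = 1216 \cdot 5 = 6080$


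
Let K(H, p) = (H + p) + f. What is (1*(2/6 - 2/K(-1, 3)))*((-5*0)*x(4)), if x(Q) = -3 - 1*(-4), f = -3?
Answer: 0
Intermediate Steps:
K(H, p) = -3 + H + p (K(H, p) = (H + p) - 3 = -3 + H + p)
x(Q) = 1 (x(Q) = -3 + 4 = 1)
(1*(2/6 - 2/K(-1, 3)))*((-5*0)*x(4)) = (1*(2/6 - 2/(-3 - 1 + 3)))*(-5*0*1) = (1*(2*(⅙) - 2/(-1)))*(0*1) = (1*(⅓ - 2*(-1)))*0 = (1*(⅓ + 2))*0 = (1*(7/3))*0 = (7/3)*0 = 0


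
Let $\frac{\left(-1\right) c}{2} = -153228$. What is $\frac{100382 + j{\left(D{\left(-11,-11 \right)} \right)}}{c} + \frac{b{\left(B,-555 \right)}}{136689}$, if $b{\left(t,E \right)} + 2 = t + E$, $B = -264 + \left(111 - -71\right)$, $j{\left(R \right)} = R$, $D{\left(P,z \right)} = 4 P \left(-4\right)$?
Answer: $\frac{2258224513}{6981527364} \approx 0.32346$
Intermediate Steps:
$c = 306456$ ($c = \left(-2\right) \left(-153228\right) = 306456$)
$D{\left(P,z \right)} = - 16 P$
$B = -82$ ($B = -264 + \left(111 + 71\right) = -264 + 182 = -82$)
$b{\left(t,E \right)} = -2 + E + t$ ($b{\left(t,E \right)} = -2 + \left(t + E\right) = -2 + \left(E + t\right) = -2 + E + t$)
$\frac{100382 + j{\left(D{\left(-11,-11 \right)} \right)}}{c} + \frac{b{\left(B,-555 \right)}}{136689} = \frac{100382 - -176}{306456} + \frac{-2 - 555 - 82}{136689} = \left(100382 + 176\right) \frac{1}{306456} - \frac{213}{45563} = 100558 \cdot \frac{1}{306456} - \frac{213}{45563} = \frac{50279}{153228} - \frac{213}{45563} = \frac{2258224513}{6981527364}$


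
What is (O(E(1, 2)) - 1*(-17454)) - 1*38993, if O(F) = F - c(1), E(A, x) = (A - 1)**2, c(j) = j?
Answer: -21540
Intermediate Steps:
E(A, x) = (-1 + A)**2
O(F) = -1 + F (O(F) = F - 1*1 = F - 1 = -1 + F)
(O(E(1, 2)) - 1*(-17454)) - 1*38993 = ((-1 + (-1 + 1)**2) - 1*(-17454)) - 1*38993 = ((-1 + 0**2) + 17454) - 38993 = ((-1 + 0) + 17454) - 38993 = (-1 + 17454) - 38993 = 17453 - 38993 = -21540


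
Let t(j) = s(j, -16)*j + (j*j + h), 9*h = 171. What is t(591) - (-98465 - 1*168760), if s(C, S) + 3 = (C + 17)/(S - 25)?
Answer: 24845504/41 ≈ 6.0599e+5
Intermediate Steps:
h = 19 (h = (⅑)*171 = 19)
s(C, S) = -3 + (17 + C)/(-25 + S) (s(C, S) = -3 + (C + 17)/(S - 25) = -3 + (17 + C)/(-25 + S))
t(j) = 19 + j² + j*(-140/41 - j/41) (t(j) = ((92 + j - 3*(-16))/(-25 - 16))*j + (j*j + 19) = ((92 + j + 48)/(-41))*j + (j² + 19) = (-(140 + j)/41)*j + (19 + j²) = (-140/41 - j/41)*j + (19 + j²) = j*(-140/41 - j/41) + (19 + j²) = 19 + j² + j*(-140/41 - j/41))
t(591) - (-98465 - 1*168760) = (19 - 140/41*591 + (40/41)*591²) - (-98465 - 1*168760) = (19 - 82740/41 + (40/41)*349281) - (-98465 - 168760) = (19 - 82740/41 + 13971240/41) - 1*(-267225) = 13889279/41 + 267225 = 24845504/41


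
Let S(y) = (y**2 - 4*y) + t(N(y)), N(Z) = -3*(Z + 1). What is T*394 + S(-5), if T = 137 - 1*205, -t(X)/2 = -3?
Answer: -26741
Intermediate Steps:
N(Z) = -3 - 3*Z (N(Z) = -3*(1 + Z) = -3 - 3*Z)
t(X) = 6 (t(X) = -2*(-3) = 6)
S(y) = 6 + y**2 - 4*y (S(y) = (y**2 - 4*y) + 6 = 6 + y**2 - 4*y)
T = -68 (T = 137 - 205 = -68)
T*394 + S(-5) = -68*394 + (6 + (-5)**2 - 4*(-5)) = -26792 + (6 + 25 + 20) = -26792 + 51 = -26741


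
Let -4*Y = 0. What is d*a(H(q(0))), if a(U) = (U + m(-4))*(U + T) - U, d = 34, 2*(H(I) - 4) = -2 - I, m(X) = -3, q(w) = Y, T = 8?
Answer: -102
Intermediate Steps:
Y = 0 (Y = -¼*0 = 0)
q(w) = 0
H(I) = 3 - I/2 (H(I) = 4 + (-2 - I)/2 = 4 + (-1 - I/2) = 3 - I/2)
a(U) = -U + (-3 + U)*(8 + U) (a(U) = (U - 3)*(U + 8) - U = (-3 + U)*(8 + U) - U = -U + (-3 + U)*(8 + U))
d*a(H(q(0))) = 34*(-24 + (3 - ½*0)² + 4*(3 - ½*0)) = 34*(-24 + (3 + 0)² + 4*(3 + 0)) = 34*(-24 + 3² + 4*3) = 34*(-24 + 9 + 12) = 34*(-3) = -102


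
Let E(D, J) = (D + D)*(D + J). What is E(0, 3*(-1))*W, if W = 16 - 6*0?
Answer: 0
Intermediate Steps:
E(D, J) = 2*D*(D + J) (E(D, J) = (2*D)*(D + J) = 2*D*(D + J))
W = 16 (W = 16 + 0 = 16)
E(0, 3*(-1))*W = (2*0*(0 + 3*(-1)))*16 = (2*0*(0 - 3))*16 = (2*0*(-3))*16 = 0*16 = 0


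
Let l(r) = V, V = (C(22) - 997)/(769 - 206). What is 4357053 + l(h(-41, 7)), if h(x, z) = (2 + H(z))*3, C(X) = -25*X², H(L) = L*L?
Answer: 2453007742/563 ≈ 4.3570e+6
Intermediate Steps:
H(L) = L²
h(x, z) = 6 + 3*z² (h(x, z) = (2 + z²)*3 = 6 + 3*z²)
V = -13097/563 (V = (-25*22² - 997)/(769 - 206) = (-25*484 - 997)/563 = (-12100 - 997)*(1/563) = -13097*1/563 = -13097/563 ≈ -23.263)
l(r) = -13097/563
4357053 + l(h(-41, 7)) = 4357053 - 13097/563 = 2453007742/563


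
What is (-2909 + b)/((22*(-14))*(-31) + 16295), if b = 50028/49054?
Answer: -71324029/633851261 ≈ -0.11252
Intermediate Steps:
b = 25014/24527 (b = 50028*(1/49054) = 25014/24527 ≈ 1.0199)
(-2909 + b)/((22*(-14))*(-31) + 16295) = (-2909 + 25014/24527)/((22*(-14))*(-31) + 16295) = -71324029/(24527*(-308*(-31) + 16295)) = -71324029/(24527*(9548 + 16295)) = -71324029/24527/25843 = -71324029/24527*1/25843 = -71324029/633851261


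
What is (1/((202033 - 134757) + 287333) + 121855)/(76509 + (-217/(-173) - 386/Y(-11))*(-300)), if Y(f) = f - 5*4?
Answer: 7475482187408/4441377828213 ≈ 1.6831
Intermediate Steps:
Y(f) = -20 + f (Y(f) = f - 20 = -20 + f)
(1/((202033 - 134757) + 287333) + 121855)/(76509 + (-217/(-173) - 386/Y(-11))*(-300)) = (1/((202033 - 134757) + 287333) + 121855)/(76509 + (-217/(-173) - 386/(-20 - 11))*(-300)) = (1/(67276 + 287333) + 121855)/(76509 + (-217*(-1/173) - 386/(-31))*(-300)) = (1/354609 + 121855)/(76509 + (217/173 - 386*(-1/31))*(-300)) = (1/354609 + 121855)/(76509 + (217/173 + 386/31)*(-300)) = 43210879696/(354609*(76509 + (73505/5363)*(-300))) = 43210879696/(354609*(76509 - 22051500/5363)) = 43210879696/(354609*(388266267/5363)) = (43210879696/354609)*(5363/388266267) = 7475482187408/4441377828213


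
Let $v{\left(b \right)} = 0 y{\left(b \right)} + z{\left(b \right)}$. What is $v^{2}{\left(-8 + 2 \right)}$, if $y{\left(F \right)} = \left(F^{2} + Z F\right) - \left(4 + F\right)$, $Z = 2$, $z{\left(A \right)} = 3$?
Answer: $9$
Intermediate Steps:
$y{\left(F \right)} = -4 + F + F^{2}$ ($y{\left(F \right)} = \left(F^{2} + 2 F\right) - \left(4 + F\right) = -4 + F + F^{2}$)
$v{\left(b \right)} = 3$ ($v{\left(b \right)} = 0 \left(-4 + b + b^{2}\right) + 3 = 0 + 3 = 3$)
$v^{2}{\left(-8 + 2 \right)} = 3^{2} = 9$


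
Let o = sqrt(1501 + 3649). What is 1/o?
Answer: sqrt(206)/1030 ≈ 0.013935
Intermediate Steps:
o = 5*sqrt(206) (o = sqrt(5150) = 5*sqrt(206) ≈ 71.764)
1/o = 1/(5*sqrt(206)) = sqrt(206)/1030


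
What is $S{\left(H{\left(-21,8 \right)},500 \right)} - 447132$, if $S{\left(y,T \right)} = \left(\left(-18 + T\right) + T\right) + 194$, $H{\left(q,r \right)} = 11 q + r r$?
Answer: $-445956$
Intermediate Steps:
$H{\left(q,r \right)} = r^{2} + 11 q$ ($H{\left(q,r \right)} = 11 q + r^{2} = r^{2} + 11 q$)
$S{\left(y,T \right)} = 176 + 2 T$ ($S{\left(y,T \right)} = \left(-18 + 2 T\right) + 194 = 176 + 2 T$)
$S{\left(H{\left(-21,8 \right)},500 \right)} - 447132 = \left(176 + 2 \cdot 500\right) - 447132 = \left(176 + 1000\right) - 447132 = 1176 - 447132 = -445956$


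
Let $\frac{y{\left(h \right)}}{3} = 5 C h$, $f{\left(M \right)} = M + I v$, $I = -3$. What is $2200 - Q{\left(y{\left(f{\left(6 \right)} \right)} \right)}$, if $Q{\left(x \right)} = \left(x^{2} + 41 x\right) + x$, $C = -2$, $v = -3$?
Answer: $-181400$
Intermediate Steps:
$f{\left(M \right)} = 9 + M$ ($f{\left(M \right)} = M - -9 = M + 9 = 9 + M$)
$y{\left(h \right)} = - 30 h$ ($y{\left(h \right)} = 3 \cdot 5 \left(-2\right) h = 3 \left(- 10 h\right) = - 30 h$)
$Q{\left(x \right)} = x^{2} + 42 x$
$2200 - Q{\left(y{\left(f{\left(6 \right)} \right)} \right)} = 2200 - - 30 \left(9 + 6\right) \left(42 - 30 \left(9 + 6\right)\right) = 2200 - \left(-30\right) 15 \left(42 - 450\right) = 2200 - - 450 \left(42 - 450\right) = 2200 - \left(-450\right) \left(-408\right) = 2200 - 183600 = -181400$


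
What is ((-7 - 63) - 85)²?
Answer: 24025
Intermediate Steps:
((-7 - 63) - 85)² = (-70 - 85)² = (-155)² = 24025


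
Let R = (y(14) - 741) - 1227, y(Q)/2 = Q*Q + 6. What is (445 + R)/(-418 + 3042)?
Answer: -1119/2624 ≈ -0.42645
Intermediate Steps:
y(Q) = 12 + 2*Q² (y(Q) = 2*(Q*Q + 6) = 2*(Q² + 6) = 2*(6 + Q²) = 12 + 2*Q²)
R = -1564 (R = ((12 + 2*14²) - 741) - 1227 = ((12 + 2*196) - 741) - 1227 = ((12 + 392) - 741) - 1227 = (404 - 741) - 1227 = -337 - 1227 = -1564)
(445 + R)/(-418 + 3042) = (445 - 1564)/(-418 + 3042) = -1119/2624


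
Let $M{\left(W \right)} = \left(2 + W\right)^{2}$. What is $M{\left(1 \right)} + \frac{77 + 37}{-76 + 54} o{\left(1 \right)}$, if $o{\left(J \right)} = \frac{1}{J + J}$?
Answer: $\frac{141}{22} \approx 6.4091$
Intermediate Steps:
$o{\left(J \right)} = \frac{1}{2 J}$
$M{\left(1 \right)} + \frac{77 + 37}{-76 + 54} o{\left(1 \right)} = \left(2 + 1\right)^{2} + \frac{77 + 37}{-76 + 54} \frac{1}{2 \cdot 1} = 3^{2} + \frac{114}{-22} \cdot \frac{1}{2} \cdot 1 = 9 + 114 \left(- \frac{1}{22}\right) \frac{1}{2} = 9 - \frac{57}{22} = \frac{141}{22}$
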